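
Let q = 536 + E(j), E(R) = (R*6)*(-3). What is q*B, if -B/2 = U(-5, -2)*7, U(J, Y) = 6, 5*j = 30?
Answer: -35952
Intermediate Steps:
j = 6 (j = (1/5)*30 = 6)
E(R) = -18*R (E(R) = (6*R)*(-3) = -18*R)
q = 428 (q = 536 - 18*6 = 536 - 108 = 428)
B = -84 (B = -12*7 = -2*42 = -84)
q*B = 428*(-84) = -35952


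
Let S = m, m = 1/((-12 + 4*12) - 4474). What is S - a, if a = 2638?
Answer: -11707445/4438 ≈ -2638.0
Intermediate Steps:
m = -1/4438 (m = 1/((-12 + 48) - 4474) = 1/(36 - 4474) = 1/(-4438) = -1/4438 ≈ -0.00022533)
S = -1/4438 ≈ -0.00022533
S - a = -1/4438 - 1*2638 = -1/4438 - 2638 = -11707445/4438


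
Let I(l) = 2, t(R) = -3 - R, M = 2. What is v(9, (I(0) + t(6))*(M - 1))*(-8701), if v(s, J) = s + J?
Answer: -17402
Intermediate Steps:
v(s, J) = J + s
v(9, (I(0) + t(6))*(M - 1))*(-8701) = ((2 + (-3 - 1*6))*(2 - 1) + 9)*(-8701) = ((2 + (-3 - 6))*1 + 9)*(-8701) = ((2 - 9)*1 + 9)*(-8701) = (-7*1 + 9)*(-8701) = (-7 + 9)*(-8701) = 2*(-8701) = -17402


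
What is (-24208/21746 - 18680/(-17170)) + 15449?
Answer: 288415997705/18668941 ≈ 15449.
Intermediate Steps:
(-24208/21746 - 18680/(-17170)) + 15449 = (-24208*1/21746 - 18680*(-1/17170)) + 15449 = (-12104/10873 + 1868/1717) + 15449 = -471804/18668941 + 15449 = 288415997705/18668941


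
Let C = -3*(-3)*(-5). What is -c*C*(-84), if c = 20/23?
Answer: -75600/23 ≈ -3287.0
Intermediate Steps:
C = -45 (C = 9*(-5) = -45)
c = 20/23 (c = 20*(1/23) = 20/23 ≈ 0.86957)
-c*C*(-84) = -(20/23)*(-45)*(-84) = -(-900)*(-84)/23 = -1*75600/23 = -75600/23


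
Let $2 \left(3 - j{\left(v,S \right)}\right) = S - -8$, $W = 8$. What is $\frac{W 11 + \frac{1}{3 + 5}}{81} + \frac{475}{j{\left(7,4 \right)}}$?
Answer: $- \frac{33965}{216} \approx -157.25$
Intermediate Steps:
$j{\left(v,S \right)} = -1 - \frac{S}{2}$ ($j{\left(v,S \right)} = 3 - \frac{S - -8}{2} = 3 - \frac{S + 8}{2} = 3 - \frac{8 + S}{2} = 3 - \left(4 + \frac{S}{2}\right) = -1 - \frac{S}{2}$)
$\frac{W 11 + \frac{1}{3 + 5}}{81} + \frac{475}{j{\left(7,4 \right)}} = \frac{8 \cdot 11 + \frac{1}{3 + 5}}{81} + \frac{475}{-1 - 2} = \left(88 + \frac{1}{8}\right) \frac{1}{81} + \frac{475}{-1 - 2} = \left(88 + \frac{1}{8}\right) \frac{1}{81} + \frac{475}{-3} = \frac{705}{8} \cdot \frac{1}{81} + 475 \left(- \frac{1}{3}\right) = \frac{235}{216} - \frac{475}{3} = - \frac{33965}{216}$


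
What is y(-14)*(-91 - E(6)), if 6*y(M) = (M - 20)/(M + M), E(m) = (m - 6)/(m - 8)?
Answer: -221/12 ≈ -18.417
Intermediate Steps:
E(m) = (-6 + m)/(-8 + m)
y(M) = (-20 + M)/(12*M) (y(M) = ((M - 20)/(M + M))/6 = ((-20 + M)/((2*M)))/6 = ((-20 + M)*(1/(2*M)))/6 = ((-20 + M)/(2*M))/6 = (-20 + M)/(12*M))
y(-14)*(-91 - E(6)) = ((1/12)*(-20 - 14)/(-14))*(-91 - (-6 + 6)/(-8 + 6)) = ((1/12)*(-1/14)*(-34))*(-91 - 0/(-2)) = 17*(-91 - (-1)*0/2)/84 = 17*(-91 - 1*0)/84 = 17*(-91 + 0)/84 = (17/84)*(-91) = -221/12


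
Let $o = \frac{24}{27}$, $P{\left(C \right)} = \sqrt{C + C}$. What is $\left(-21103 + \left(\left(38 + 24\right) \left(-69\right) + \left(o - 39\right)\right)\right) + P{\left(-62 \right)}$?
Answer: $- \frac{228772}{9} + 2 i \sqrt{31} \approx -25419.0 + 11.136 i$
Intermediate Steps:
$P{\left(C \right)} = \sqrt{2} \sqrt{C}$ ($P{\left(C \right)} = \sqrt{2 C} = \sqrt{2} \sqrt{C}$)
$o = \frac{8}{9}$ ($o = 24 \cdot \frac{1}{27} = \frac{8}{9} \approx 0.88889$)
$\left(-21103 + \left(\left(38 + 24\right) \left(-69\right) + \left(o - 39\right)\right)\right) + P{\left(-62 \right)} = \left(-21103 + \left(\left(38 + 24\right) \left(-69\right) + \left(\frac{8}{9} - 39\right)\right)\right) + \sqrt{2} \sqrt{-62} = \left(-21103 + \left(62 \left(-69\right) - \frac{343}{9}\right)\right) + \sqrt{2} i \sqrt{62} = \left(-21103 - \frac{38845}{9}\right) + 2 i \sqrt{31} = - \frac{228772}{9} + 2 i \sqrt{31}$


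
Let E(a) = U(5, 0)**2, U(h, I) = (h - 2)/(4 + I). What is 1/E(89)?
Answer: 16/9 ≈ 1.7778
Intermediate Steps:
U(h, I) = (-2 + h)/(4 + I)
E(a) = 9/16 (E(a) = ((-2 + 5)/(4 + 0))**2 = (3/4)**2 = 9/16)
1/E(89) = 1/(9/16) = 16/9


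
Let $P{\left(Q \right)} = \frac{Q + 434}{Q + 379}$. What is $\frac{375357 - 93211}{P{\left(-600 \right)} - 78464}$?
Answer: $- \frac{31177133}{8670189} \approx -3.5959$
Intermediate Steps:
$P{\left(Q \right)} = \frac{434 + Q}{379 + Q}$
$\frac{375357 - 93211}{P{\left(-600 \right)} - 78464} = \frac{375357 - 93211}{\frac{434 - 600}{379 - 600} - 78464} = \frac{282146}{\frac{1}{-221} \left(-166\right) - 78464} = \frac{282146}{\left(- \frac{1}{221}\right) \left(-166\right) - 78464} = \frac{282146}{\frac{166}{221} - 78464} = \frac{282146}{- \frac{17340378}{221}} = 282146 \left(- \frac{221}{17340378}\right) = - \frac{31177133}{8670189}$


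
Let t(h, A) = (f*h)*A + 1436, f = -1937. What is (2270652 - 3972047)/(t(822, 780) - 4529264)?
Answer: 1701395/1246454748 ≈ 0.0013650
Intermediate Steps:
t(h, A) = 1436 - 1937*A*h (t(h, A) = (-1937*h)*A + 1436 = -1937*A*h + 1436 = 1436 - 1937*A*h)
(2270652 - 3972047)/(t(822, 780) - 4529264) = (2270652 - 3972047)/((1436 - 1937*780*822) - 4529264) = -1701395/((1436 - 1241926920) - 4529264) = -1701395/(-1241925484 - 4529264) = -1701395/(-1246454748) = -1701395*(-1/1246454748) = 1701395/1246454748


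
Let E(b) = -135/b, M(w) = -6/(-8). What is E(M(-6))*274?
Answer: -49320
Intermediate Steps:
M(w) = ¾ (M(w) = -6*(-⅛) = ¾)
E(M(-6))*274 = -135/¾*274 = -135*4/3*274 = -180*274 = -49320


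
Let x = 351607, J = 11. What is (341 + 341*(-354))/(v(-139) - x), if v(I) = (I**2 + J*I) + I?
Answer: 120373/333954 ≈ 0.36045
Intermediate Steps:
v(I) = I**2 + 12*I (v(I) = (I**2 + 11*I) + I = I**2 + 12*I)
(341 + 341*(-354))/(v(-139) - x) = (341 + 341*(-354))/(-139*(12 - 139) - 1*351607) = (341 - 120714)/(-139*(-127) - 351607) = -120373/(17653 - 351607) = -120373/(-333954) = -120373*(-1/333954) = 120373/333954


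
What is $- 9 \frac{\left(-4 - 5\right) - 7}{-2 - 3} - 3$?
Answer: $- \frac{159}{5} \approx -31.8$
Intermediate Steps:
$- 9 \frac{\left(-4 - 5\right) - 7}{-2 - 3} - 3 = - 9 \frac{-9 - 7}{-5} - 3 = - 9 \left(\left(-16\right) \left(- \frac{1}{5}\right)\right) - 3 = \left(-9\right) \frac{16}{5} - 3 = - \frac{144}{5} - 3 = - \frac{159}{5}$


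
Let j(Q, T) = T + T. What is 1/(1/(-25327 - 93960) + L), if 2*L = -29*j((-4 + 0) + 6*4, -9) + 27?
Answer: 238574/65488561 ≈ 0.0036430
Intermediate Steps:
j(Q, T) = 2*T
L = 549/2 (L = (-58*(-9) + 27)/2 = (-29*(-18) + 27)/2 = (522 + 27)/2 = (½)*549 = 549/2 ≈ 274.50)
1/(1/(-25327 - 93960) + L) = 1/(1/(-25327 - 93960) + 549/2) = 1/(1/(-119287) + 549/2) = 1/(-1/119287 + 549/2) = 1/(65488561/238574) = 238574/65488561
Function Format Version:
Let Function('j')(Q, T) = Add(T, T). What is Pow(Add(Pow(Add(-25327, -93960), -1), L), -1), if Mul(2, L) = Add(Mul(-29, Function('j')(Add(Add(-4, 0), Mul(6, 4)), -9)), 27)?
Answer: Rational(238574, 65488561) ≈ 0.0036430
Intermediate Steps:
Function('j')(Q, T) = Mul(2, T)
L = Rational(549, 2) (L = Mul(Rational(1, 2), Add(Mul(-29, Mul(2, -9)), 27)) = Mul(Rational(1, 2), Add(Mul(-29, -18), 27)) = Mul(Rational(1, 2), Add(522, 27)) = Mul(Rational(1, 2), 549) = Rational(549, 2) ≈ 274.50)
Pow(Add(Pow(Add(-25327, -93960), -1), L), -1) = Pow(Add(Pow(Add(-25327, -93960), -1), Rational(549, 2)), -1) = Pow(Add(Pow(-119287, -1), Rational(549, 2)), -1) = Pow(Add(Rational(-1, 119287), Rational(549, 2)), -1) = Pow(Rational(65488561, 238574), -1) = Rational(238574, 65488561)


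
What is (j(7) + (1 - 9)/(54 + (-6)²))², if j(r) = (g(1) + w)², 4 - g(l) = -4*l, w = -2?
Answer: 2611456/2025 ≈ 1289.6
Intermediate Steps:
g(l) = 4 + 4*l (g(l) = 4 - (-4)*l = 4 + 4*l)
j(r) = 36 (j(r) = ((4 + 4*1) - 2)² = ((4 + 4) - 2)² = (8 - 2)² = 6² = 36)
(j(7) + (1 - 9)/(54 + (-6)²))² = (36 + (1 - 9)/(54 + (-6)²))² = (36 - 8/(54 + 36))² = (36 - 8/90)² = (36 - 8*1/90)² = (36 - 4/45)² = (1616/45)² = 2611456/2025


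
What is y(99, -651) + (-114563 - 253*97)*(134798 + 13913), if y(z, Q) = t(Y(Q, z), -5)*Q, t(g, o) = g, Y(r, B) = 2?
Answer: -20686296246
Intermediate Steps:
y(z, Q) = 2*Q
y(99, -651) + (-114563 - 253*97)*(134798 + 13913) = 2*(-651) + (-114563 - 253*97)*(134798 + 13913) = -1302 + (-114563 - 24541)*148711 = -1302 - 139104*148711 = -1302 - 20686294944 = -20686296246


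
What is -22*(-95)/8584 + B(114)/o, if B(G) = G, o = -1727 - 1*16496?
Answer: 18553747/78213116 ≈ 0.23722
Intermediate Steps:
o = -18223 (o = -1727 - 16496 = -18223)
-22*(-95)/8584 + B(114)/o = -22*(-95)/8584 + 114/(-18223) = 2090*(1/8584) + 114*(-1/18223) = 1045/4292 - 114/18223 = 18553747/78213116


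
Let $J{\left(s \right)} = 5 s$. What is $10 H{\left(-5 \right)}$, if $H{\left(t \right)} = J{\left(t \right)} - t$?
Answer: $-200$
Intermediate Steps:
$H{\left(t \right)} = 4 t$ ($H{\left(t \right)} = 5 t - t = 4 t$)
$10 H{\left(-5 \right)} = 10 \cdot 4 \left(-5\right) = 10 \left(-20\right) = -200$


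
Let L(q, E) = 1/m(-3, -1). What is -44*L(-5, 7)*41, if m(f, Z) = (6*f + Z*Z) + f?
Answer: 451/5 ≈ 90.200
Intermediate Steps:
m(f, Z) = Z² + 7*f (m(f, Z) = (6*f + Z²) + f = (Z² + 6*f) + f = Z² + 7*f)
L(q, E) = -1/20 (L(q, E) = 1/((-1)² + 7*(-3)) = 1/(1 - 21) = 1/(-20) = -1/20)
-44*L(-5, 7)*41 = -44*(-1/20)*41 = (11/5)*41 = 451/5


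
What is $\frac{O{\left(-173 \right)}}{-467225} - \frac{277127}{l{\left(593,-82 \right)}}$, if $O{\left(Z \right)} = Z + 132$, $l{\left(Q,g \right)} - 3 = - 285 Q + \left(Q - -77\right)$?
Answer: $\frac{129487564187}{78648918700} \approx 1.6464$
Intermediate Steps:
$l{\left(Q,g \right)} = 80 - 284 Q$ ($l{\left(Q,g \right)} = 3 - \left(-77 + 284 Q\right) = 80 - 284 Q$)
$O{\left(Z \right)} = 132 + Z$
$\frac{O{\left(-173 \right)}}{-467225} - \frac{277127}{l{\left(593,-82 \right)}} = \frac{132 - 173}{-467225} - \frac{277127}{80 - 168412} = \left(-41\right) \left(- \frac{1}{467225}\right) - \frac{277127}{80 - 168412} = \frac{41}{467225} - \frac{277127}{-168332} = \frac{41}{467225} - - \frac{277127}{168332} = \frac{41}{467225} + \frac{277127}{168332} = \frac{129487564187}{78648918700}$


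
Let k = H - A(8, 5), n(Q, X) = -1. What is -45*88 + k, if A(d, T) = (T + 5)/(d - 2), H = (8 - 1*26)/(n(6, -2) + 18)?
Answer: -202099/51 ≈ -3962.7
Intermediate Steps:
H = -18/17 (H = (8 - 1*26)/(-1 + 18) = (8 - 26)/17 = -18*1/17 = -18/17 ≈ -1.0588)
A(d, T) = (5 + T)/(-2 + d)
k = -139/51 (k = -18/17 - (5 + 5)/(-2 + 8) = -18/17 - 10/6 = -18/17 - 1*5/3 = -18/17 - 5/3 = -139/51 ≈ -2.7255)
-45*88 + k = -45*88 - 139/51 = -3960 - 139/51 = -202099/51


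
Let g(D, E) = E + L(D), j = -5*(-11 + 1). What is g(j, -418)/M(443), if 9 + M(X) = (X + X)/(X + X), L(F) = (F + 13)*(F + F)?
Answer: -2941/4 ≈ -735.25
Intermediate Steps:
j = 50 (j = -5*(-10) = 50)
L(F) = 2*F*(13 + F) (L(F) = (13 + F)*(2*F) = 2*F*(13 + F))
g(D, E) = E + 2*D*(13 + D)
M(X) = -8 (M(X) = -9 + (X + X)/(X + X) = -9 + (2*X)/((2*X)) = -9 + (2*X)*(1/(2*X)) = -9 + 1 = -8)
g(j, -418)/M(443) = (-418 + 2*50*(13 + 50))/(-8) = (-418 + 2*50*63)*(-1/8) = (-418 + 6300)*(-1/8) = 5882*(-1/8) = -2941/4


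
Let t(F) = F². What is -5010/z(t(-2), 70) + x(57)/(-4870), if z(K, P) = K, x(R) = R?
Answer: -3049866/2435 ≈ -1252.5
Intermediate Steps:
-5010/z(t(-2), 70) + x(57)/(-4870) = -5010/((-2)²) + 57/(-4870) = -5010/4 + 57*(-1/4870) = -5010*¼ - 57/4870 = -2505/2 - 57/4870 = -3049866/2435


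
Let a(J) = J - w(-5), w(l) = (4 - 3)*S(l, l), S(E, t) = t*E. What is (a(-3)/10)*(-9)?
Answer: 126/5 ≈ 25.200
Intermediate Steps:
S(E, t) = E*t
w(l) = l² (w(l) = (4 - 3)*(l*l) = 1*l² = l²)
a(J) = -25 + J (a(J) = J - 1*(-5)² = J - 1*25 = J - 25 = -25 + J)
(a(-3)/10)*(-9) = ((-25 - 3)/10)*(-9) = -28*⅒*(-9) = -14/5*(-9) = 126/5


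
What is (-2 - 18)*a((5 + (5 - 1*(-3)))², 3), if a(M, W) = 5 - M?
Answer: 3280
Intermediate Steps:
(-2 - 18)*a((5 + (5 - 1*(-3)))², 3) = (-2 - 18)*(5 - (5 + (5 - 1*(-3)))²) = -20*(5 - (5 + (5 + 3))²) = -20*(5 - (5 + 8)²) = -20*(5 - 1*13²) = -20*(5 - 1*169) = -20*(5 - 169) = -20*(-164) = 3280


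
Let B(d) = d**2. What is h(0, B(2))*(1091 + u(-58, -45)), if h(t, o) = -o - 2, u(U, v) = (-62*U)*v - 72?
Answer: 964806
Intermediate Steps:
u(U, v) = -72 - 62*U*v (u(U, v) = -62*U*v - 72 = -72 - 62*U*v)
h(t, o) = -2 - o
h(0, B(2))*(1091 + u(-58, -45)) = (-2 - 1*2**2)*(1091 + (-72 - 62*(-58)*(-45))) = (-2 - 1*4)*(1091 + (-72 - 161820)) = (-2 - 4)*(1091 - 161892) = -6*(-160801) = 964806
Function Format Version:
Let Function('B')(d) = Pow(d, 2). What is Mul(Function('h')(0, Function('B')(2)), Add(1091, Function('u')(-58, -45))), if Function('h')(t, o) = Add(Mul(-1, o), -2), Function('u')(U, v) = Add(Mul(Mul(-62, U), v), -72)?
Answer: 964806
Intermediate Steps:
Function('u')(U, v) = Add(-72, Mul(-62, U, v)) (Function('u')(U, v) = Add(Mul(-62, U, v), -72) = Add(-72, Mul(-62, U, v)))
Function('h')(t, o) = Add(-2, Mul(-1, o))
Mul(Function('h')(0, Function('B')(2)), Add(1091, Function('u')(-58, -45))) = Mul(Add(-2, Mul(-1, Pow(2, 2))), Add(1091, Add(-72, Mul(-62, -58, -45)))) = Mul(Add(-2, Mul(-1, 4)), Add(1091, Add(-72, -161820))) = Mul(Add(-2, -4), Add(1091, -161892)) = Mul(-6, -160801) = 964806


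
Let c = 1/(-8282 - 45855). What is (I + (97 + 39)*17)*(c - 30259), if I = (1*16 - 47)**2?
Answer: -5361604347132/54137 ≈ -9.9038e+7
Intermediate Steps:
I = 961 (I = (16 - 47)**2 = (-31)**2 = 961)
c = -1/54137 (c = 1/(-54137) = -1/54137 ≈ -1.8472e-5)
(I + (97 + 39)*17)*(c - 30259) = (961 + (97 + 39)*17)*(-1/54137 - 30259) = (961 + 136*17)*(-1638131484/54137) = (961 + 2312)*(-1638131484/54137) = 3273*(-1638131484/54137) = -5361604347132/54137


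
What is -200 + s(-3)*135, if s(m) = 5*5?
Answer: 3175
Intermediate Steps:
s(m) = 25
-200 + s(-3)*135 = -200 + 25*135 = -200 + 3375 = 3175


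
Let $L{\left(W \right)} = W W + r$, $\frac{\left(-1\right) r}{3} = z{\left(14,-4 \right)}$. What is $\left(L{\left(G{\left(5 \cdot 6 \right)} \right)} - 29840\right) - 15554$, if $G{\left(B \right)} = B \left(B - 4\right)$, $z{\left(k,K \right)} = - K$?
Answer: $562994$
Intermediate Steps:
$r = -12$ ($r = - 3 \left(\left(-1\right) \left(-4\right)\right) = \left(-3\right) 4 = -12$)
$G{\left(B \right)} = B \left(-4 + B\right)$
$L{\left(W \right)} = -12 + W^{2}$ ($L{\left(W \right)} = W W - 12 = W^{2} - 12 = -12 + W^{2}$)
$\left(L{\left(G{\left(5 \cdot 6 \right)} \right)} - 29840\right) - 15554 = \left(\left(-12 + \left(5 \cdot 6 \left(-4 + 5 \cdot 6\right)\right)^{2}\right) - 29840\right) - 15554 = \left(\left(-12 + \left(30 \left(-4 + 30\right)\right)^{2}\right) - 29840\right) - 15554 = \left(\left(-12 + \left(30 \cdot 26\right)^{2}\right) - 29840\right) - 15554 = \left(\left(-12 + 780^{2}\right) - 29840\right) - 15554 = \left(\left(-12 + 608400\right) - 29840\right) - 15554 = \left(608388 - 29840\right) - 15554 = 578548 - 15554 = 562994$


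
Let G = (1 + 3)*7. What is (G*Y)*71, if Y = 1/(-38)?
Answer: -994/19 ≈ -52.316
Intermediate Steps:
Y = -1/38 ≈ -0.026316
G = 28 (G = 4*7 = 28)
(G*Y)*71 = (28*(-1/38))*71 = -14/19*71 = -994/19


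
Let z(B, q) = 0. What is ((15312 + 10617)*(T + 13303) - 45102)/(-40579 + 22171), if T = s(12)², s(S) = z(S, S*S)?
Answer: -114962795/6136 ≈ -18736.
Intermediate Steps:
s(S) = 0
T = 0 (T = 0² = 0)
((15312 + 10617)*(T + 13303) - 45102)/(-40579 + 22171) = ((15312 + 10617)*(0 + 13303) - 45102)/(-40579 + 22171) = (25929*13303 - 45102)/(-18408) = (344933487 - 45102)*(-1/18408) = 344888385*(-1/18408) = -114962795/6136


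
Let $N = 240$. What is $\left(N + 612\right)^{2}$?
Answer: $725904$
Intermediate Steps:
$\left(N + 612\right)^{2} = \left(240 + 612\right)^{2} = 852^{2} = 725904$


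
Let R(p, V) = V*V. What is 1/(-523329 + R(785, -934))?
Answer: 1/349027 ≈ 2.8651e-6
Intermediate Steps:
R(p, V) = V²
1/(-523329 + R(785, -934)) = 1/(-523329 + (-934)²) = 1/(-523329 + 872356) = 1/349027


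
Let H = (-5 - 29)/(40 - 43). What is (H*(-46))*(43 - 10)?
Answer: -17204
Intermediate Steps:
H = 34/3 (H = -34/(-3) = -34*(-⅓) = 34/3 ≈ 11.333)
(H*(-46))*(43 - 10) = ((34/3)*(-46))*(43 - 10) = -1564/3*33 = -17204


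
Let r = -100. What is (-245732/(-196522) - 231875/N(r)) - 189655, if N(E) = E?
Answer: -73630897581/393044 ≈ -1.8734e+5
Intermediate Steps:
(-245732/(-196522) - 231875/N(r)) - 189655 = (-245732/(-196522) - 231875/(-100)) - 189655 = (-245732*(-1/196522) - 231875*(-1/100)) - 189655 = (122866/98261 + 9275/4) - 189655 = 911862239/393044 - 189655 = -73630897581/393044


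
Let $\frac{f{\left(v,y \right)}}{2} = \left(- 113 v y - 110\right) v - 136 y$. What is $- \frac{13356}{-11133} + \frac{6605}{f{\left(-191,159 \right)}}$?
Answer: $\frac{1945381500903}{1621595029234} \approx 1.1997$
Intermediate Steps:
$f{\left(v,y \right)} = - 272 y + 2 v \left(-110 - 113 v y\right)$ ($f{\left(v,y \right)} = 2 \left(\left(- 113 v y - 110\right) v - 136 y\right) = 2 \left(\left(-110 - 113 v y\right) v - 136 y\right) = 2 \left(v \left(-110 - 113 v y\right) - 136 y\right) = 2 \left(- 136 y + v \left(-110 - 113 v y\right)\right) = - 272 y + 2 v \left(-110 - 113 v y\right)$)
$- \frac{13356}{-11133} + \frac{6605}{f{\left(-191,159 \right)}} = - \frac{13356}{-11133} + \frac{6605}{\left(-272\right) 159 - -42020 - 35934 \left(-191\right)^{2}} = \left(-13356\right) \left(- \frac{1}{11133}\right) + \frac{6605}{-43248 + 42020 - 35934 \cdot 36481} = \frac{1484}{1237} + \frac{6605}{-43248 + 42020 - 1310908254} = \frac{1484}{1237} + \frac{6605}{-1310909482} = \frac{1484}{1237} + 6605 \left(- \frac{1}{1310909482}\right) = \frac{1484}{1237} - \frac{6605}{1310909482} = \frac{1945381500903}{1621595029234}$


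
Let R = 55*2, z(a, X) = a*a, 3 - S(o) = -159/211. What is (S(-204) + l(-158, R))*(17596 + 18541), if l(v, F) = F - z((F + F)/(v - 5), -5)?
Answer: 22675849621106/5606059 ≈ 4.0449e+6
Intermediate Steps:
S(o) = 792/211 (S(o) = 3 - (-159)/211 = 3 - 1*(-159/211) = 3 + 159/211 = 792/211)
z(a, X) = a**2
R = 110
l(v, F) = F - 4*F**2/(-5 + v)**2 (l(v, F) = F - ((F + F)/(v - 5))**2 = F - ((2*F)/(-5 + v))**2 = F - (2*F/(-5 + v))**2 = F - 4*F**2/(-5 + v)**2)
(S(-204) + l(-158, R))*(17596 + 18541) = (792/211 + (110 - 4*110**2/(-5 - 158)**2))*(17596 + 18541) = (792/211 + (110 - 4*12100/(-163)**2))*36137 = (792/211 + (110 - 4*12100*1/26569))*36137 = (792/211 + (110 - 48400/26569))*36137 = (792/211 + 2874190/26569)*36137 = (627496738/5606059)*36137 = 22675849621106/5606059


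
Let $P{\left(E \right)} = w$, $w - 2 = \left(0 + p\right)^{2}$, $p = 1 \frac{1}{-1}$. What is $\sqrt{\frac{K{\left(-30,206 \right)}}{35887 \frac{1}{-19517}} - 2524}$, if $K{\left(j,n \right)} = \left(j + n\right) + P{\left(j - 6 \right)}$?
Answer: $\frac{i \sqrt{3375973742597}}{35887} \approx 51.199 i$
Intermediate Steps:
$p = -1$ ($p = 1 \left(-1\right) = -1$)
$w = 3$ ($w = 2 + \left(0 - 1\right)^{2} = 2 + \left(-1\right)^{2} = 2 + 1 = 3$)
$P{\left(E \right)} = 3$
$K{\left(j,n \right)} = 3 + j + n$ ($K{\left(j,n \right)} = \left(j + n\right) + 3 = 3 + j + n$)
$\sqrt{\frac{K{\left(-30,206 \right)}}{35887 \frac{1}{-19517}} - 2524} = \sqrt{\frac{3 - 30 + 206}{35887 \frac{1}{-19517}} - 2524} = \sqrt{\frac{179}{35887 \left(- \frac{1}{19517}\right)} - 2524} = \sqrt{\frac{179}{- \frac{35887}{19517}} - 2524} = \sqrt{179 \left(- \frac{19517}{35887}\right) - 2524} = \sqrt{- \frac{3493543}{35887} - 2524} = \sqrt{- \frac{94072331}{35887}} = \frac{i \sqrt{3375973742597}}{35887}$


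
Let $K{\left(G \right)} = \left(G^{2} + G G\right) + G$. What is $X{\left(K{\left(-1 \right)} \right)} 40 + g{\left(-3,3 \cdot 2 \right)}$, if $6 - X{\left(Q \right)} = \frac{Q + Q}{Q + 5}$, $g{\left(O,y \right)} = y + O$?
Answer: $\frac{689}{3} \approx 229.67$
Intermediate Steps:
$K{\left(G \right)} = G + 2 G^{2}$ ($K{\left(G \right)} = \left(G^{2} + G^{2}\right) + G = 2 G^{2} + G = G + 2 G^{2}$)
$g{\left(O,y \right)} = O + y$
$X{\left(Q \right)} = 6 - \frac{2 Q}{5 + Q}$ ($X{\left(Q \right)} = 6 - \frac{Q + Q}{Q + 5} = 6 - \frac{2 Q}{5 + Q}$)
$X{\left(K{\left(-1 \right)} \right)} 40 + g{\left(-3,3 \cdot 2 \right)} = \frac{2 \left(15 + 2 \left(- (1 + 2 \left(-1\right))\right)\right)}{5 - \left(1 + 2 \left(-1\right)\right)} 40 + \left(-3 + 3 \cdot 2\right) = \frac{2 \left(15 + 2 \left(- (1 - 2)\right)\right)}{5 - \left(1 - 2\right)} 40 + \left(-3 + 6\right) = \frac{2 \left(15 + 2 \left(\left(-1\right) \left(-1\right)\right)\right)}{5 - -1} \cdot 40 + 3 = \frac{2 \left(15 + 2 \cdot 1\right)}{5 + 1} \cdot 40 + 3 = \frac{2 \left(15 + 2\right)}{6} \cdot 40 + 3 = 2 \cdot \frac{1}{6} \cdot 17 \cdot 40 + 3 = \frac{17}{3} \cdot 40 + 3 = \frac{680}{3} + 3 = \frac{689}{3}$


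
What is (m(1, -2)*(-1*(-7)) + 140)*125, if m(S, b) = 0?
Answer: 17500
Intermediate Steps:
(m(1, -2)*(-1*(-7)) + 140)*125 = (0*(-1*(-7)) + 140)*125 = (0*7 + 140)*125 = (0 + 140)*125 = 140*125 = 17500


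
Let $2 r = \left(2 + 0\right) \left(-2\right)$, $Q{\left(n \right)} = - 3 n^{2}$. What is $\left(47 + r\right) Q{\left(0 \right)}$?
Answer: $0$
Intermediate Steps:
$r = -2$ ($r = \frac{\left(2 + 0\right) \left(-2\right)}{2} = \frac{2 \left(-2\right)}{2} = \frac{1}{2} \left(-4\right) = -2$)
$\left(47 + r\right) Q{\left(0 \right)} = \left(47 - 2\right) \left(- 3 \cdot 0^{2}\right) = 45 \left(\left(-3\right) 0\right) = 45 \cdot 0 = 0$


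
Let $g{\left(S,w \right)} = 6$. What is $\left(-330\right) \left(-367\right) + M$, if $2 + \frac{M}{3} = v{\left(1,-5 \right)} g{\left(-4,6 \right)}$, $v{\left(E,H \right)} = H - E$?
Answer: $120996$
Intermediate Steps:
$M = -114$ ($M = -6 + 3 \left(-5 - 1\right) 6 = -6 + 3 \left(\left(-6\right) 6\right) = -6 + 3 \left(-36\right) = -6 - 108 = -114$)
$\left(-330\right) \left(-367\right) + M = \left(-330\right) \left(-367\right) - 114 = 121110 - 114 = 120996$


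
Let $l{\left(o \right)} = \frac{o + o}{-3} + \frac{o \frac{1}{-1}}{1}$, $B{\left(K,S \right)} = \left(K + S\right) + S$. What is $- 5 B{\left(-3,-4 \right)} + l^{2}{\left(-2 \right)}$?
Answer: $\frac{595}{9} \approx 66.111$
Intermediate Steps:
$B{\left(K,S \right)} = K + 2 S$
$l{\left(o \right)} = - \frac{5 o}{3}$ ($l{\left(o \right)} = 2 o \left(- \frac{1}{3}\right) + o \left(-1\right) 1 = - \frac{2 o}{3} + - o 1 = - \frac{2 o}{3} - o = - \frac{5 o}{3}$)
$- 5 B{\left(-3,-4 \right)} + l^{2}{\left(-2 \right)} = - 5 \left(-3 + 2 \left(-4\right)\right) + \left(\left(- \frac{5}{3}\right) \left(-2\right)\right)^{2} = - 5 \left(-3 - 8\right) + \left(\frac{10}{3}\right)^{2} = \left(-5\right) \left(-11\right) + \frac{100}{9} = 55 + \frac{100}{9} = \frac{595}{9}$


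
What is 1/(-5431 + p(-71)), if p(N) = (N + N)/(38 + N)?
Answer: -33/179081 ≈ -0.00018427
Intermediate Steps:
p(N) = 2*N/(38 + N) (p(N) = (2*N)/(38 + N) = 2*N/(38 + N))
1/(-5431 + p(-71)) = 1/(-5431 + 2*(-71)/(38 - 71)) = 1/(-5431 + 2*(-71)/(-33)) = 1/(-5431 + 2*(-71)*(-1/33)) = 1/(-5431 + 142/33) = 1/(-179081/33) = -33/179081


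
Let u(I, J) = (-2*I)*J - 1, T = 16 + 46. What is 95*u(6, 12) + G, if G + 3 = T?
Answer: -13716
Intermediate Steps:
T = 62
G = 59 (G = -3 + 62 = 59)
u(I, J) = -1 - 2*I*J (u(I, J) = -2*I*J - 1 = -1 - 2*I*J)
95*u(6, 12) + G = 95*(-1 - 2*6*12) + 59 = 95*(-1 - 144) + 59 = 95*(-145) + 59 = -13775 + 59 = -13716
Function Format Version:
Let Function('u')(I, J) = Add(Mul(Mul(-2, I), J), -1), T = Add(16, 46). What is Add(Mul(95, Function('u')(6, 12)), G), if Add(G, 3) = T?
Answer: -13716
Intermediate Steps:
T = 62
G = 59 (G = Add(-3, 62) = 59)
Function('u')(I, J) = Add(-1, Mul(-2, I, J)) (Function('u')(I, J) = Add(Mul(-2, I, J), -1) = Add(-1, Mul(-2, I, J)))
Add(Mul(95, Function('u')(6, 12)), G) = Add(Mul(95, Add(-1, Mul(-2, 6, 12))), 59) = Add(Mul(95, Add(-1, -144)), 59) = Add(Mul(95, -145), 59) = Add(-13775, 59) = -13716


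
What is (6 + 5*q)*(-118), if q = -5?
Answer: 2242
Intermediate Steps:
(6 + 5*q)*(-118) = (6 + 5*(-5))*(-118) = (6 - 25)*(-118) = -19*(-118) = 2242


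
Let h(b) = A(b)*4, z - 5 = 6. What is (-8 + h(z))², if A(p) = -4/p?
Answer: 10816/121 ≈ 89.388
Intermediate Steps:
z = 11 (z = 5 + 6 = 11)
h(b) = -16/b (h(b) = -4/b*4 = -16/b)
(-8 + h(z))² = (-8 - 16/11)² = (-104/11)² = 10816/121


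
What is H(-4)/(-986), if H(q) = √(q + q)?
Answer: -I*√2/493 ≈ -0.0028686*I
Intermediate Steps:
H(q) = √2*√q (H(q) = √(2*q) = √2*√q)
H(-4)/(-986) = (√2*√(-4))/(-986) = (√2*(2*I))*(-1/986) = (2*I*√2)*(-1/986) = -I*√2/493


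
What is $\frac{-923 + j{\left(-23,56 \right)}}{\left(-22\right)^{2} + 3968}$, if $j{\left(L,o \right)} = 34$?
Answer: $- \frac{127}{636} \approx -0.19969$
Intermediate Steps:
$\frac{-923 + j{\left(-23,56 \right)}}{\left(-22\right)^{2} + 3968} = \frac{-923 + 34}{\left(-22\right)^{2} + 3968} = - \frac{889}{484 + 3968} = - \frac{889}{4452} = \left(-889\right) \frac{1}{4452} = - \frac{127}{636}$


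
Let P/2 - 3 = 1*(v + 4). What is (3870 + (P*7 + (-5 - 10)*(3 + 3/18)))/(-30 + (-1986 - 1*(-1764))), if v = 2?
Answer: -7897/504 ≈ -15.669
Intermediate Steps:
P = 18 (P = 6 + 2*(1*(2 + 4)) = 6 + 2*(1*6) = 6 + 2*6 = 6 + 12 = 18)
(3870 + (P*7 + (-5 - 10)*(3 + 3/18)))/(-30 + (-1986 - 1*(-1764))) = (3870 + (18*7 + (-5 - 10)*(3 + 3/18)))/(-30 + (-1986 - 1*(-1764))) = (3870 + (126 - 15*(3 + 3*(1/18))))/(-30 + (-1986 + 1764)) = (3870 + (126 - 15*(3 + ⅙)))/(-30 - 222) = (3870 + (126 - 15*19/6))/(-252) = (3870 + (126 - 95/2))*(-1/252) = (3870 + 157/2)*(-1/252) = (7897/2)*(-1/252) = -7897/504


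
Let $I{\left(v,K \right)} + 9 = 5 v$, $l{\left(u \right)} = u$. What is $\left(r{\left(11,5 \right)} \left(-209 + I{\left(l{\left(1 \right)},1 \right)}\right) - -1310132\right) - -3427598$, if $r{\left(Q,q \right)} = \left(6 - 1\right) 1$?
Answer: $4736665$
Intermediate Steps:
$I{\left(v,K \right)} = -9 + 5 v$
$r{\left(Q,q \right)} = 5$ ($r{\left(Q,q \right)} = 5 \cdot 1 = 5$)
$\left(r{\left(11,5 \right)} \left(-209 + I{\left(l{\left(1 \right)},1 \right)}\right) - -1310132\right) - -3427598 = \left(5 \left(-209 + \left(-9 + 5 \cdot 1\right)\right) - -1310132\right) - -3427598 = \left(5 \left(-209 + \left(-9 + 5\right)\right) + 1310132\right) + 3427598 = \left(5 \left(-209 - 4\right) + 1310132\right) + 3427598 = \left(5 \left(-213\right) + 1310132\right) + 3427598 = \left(-1065 + 1310132\right) + 3427598 = 1309067 + 3427598 = 4736665$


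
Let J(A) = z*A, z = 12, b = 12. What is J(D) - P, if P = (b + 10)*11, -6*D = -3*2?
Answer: -230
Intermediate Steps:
D = 1 (D = -(-1)*2/2 = -⅙*(-6) = 1)
P = 242 (P = (12 + 10)*11 = 22*11 = 242)
J(A) = 12*A
J(D) - P = 12*1 - 1*242 = 12 - 242 = -230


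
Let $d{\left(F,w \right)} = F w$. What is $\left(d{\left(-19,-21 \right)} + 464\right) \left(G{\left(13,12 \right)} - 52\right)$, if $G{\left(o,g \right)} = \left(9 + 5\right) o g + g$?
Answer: $1850272$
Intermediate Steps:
$G{\left(o,g \right)} = g + 14 g o$ ($G{\left(o,g \right)} = 14 o g + g = 14 g o + g = g + 14 g o$)
$\left(d{\left(-19,-21 \right)} + 464\right) \left(G{\left(13,12 \right)} - 52\right) = \left(\left(-19\right) \left(-21\right) + 464\right) \left(12 \left(1 + 14 \cdot 13\right) - 52\right) = \left(399 + 464\right) \left(12 \left(1 + 182\right) - 52\right) = 863 \left(12 \cdot 183 - 52\right) = 863 \left(2196 - 52\right) = 863 \cdot 2144 = 1850272$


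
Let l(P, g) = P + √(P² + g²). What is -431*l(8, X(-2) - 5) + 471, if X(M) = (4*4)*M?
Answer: -2977 - 431*√1433 ≈ -19293.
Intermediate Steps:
X(M) = 16*M
-431*l(8, X(-2) - 5) + 471 = -431*(8 + √(8² + (16*(-2) - 5)²)) + 471 = -431*(8 + √(64 + (-32 - 5)²)) + 471 = -431*(8 + √(64 + (-37)²)) + 471 = -431*(8 + √(64 + 1369)) + 471 = -431*(8 + √1433) + 471 = (-3448 - 431*√1433) + 471 = -2977 - 431*√1433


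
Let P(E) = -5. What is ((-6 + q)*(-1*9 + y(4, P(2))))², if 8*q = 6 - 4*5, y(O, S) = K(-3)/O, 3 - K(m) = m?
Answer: 216225/64 ≈ 3378.5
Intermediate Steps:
K(m) = 3 - m
y(O, S) = 6/O (y(O, S) = (3 - 1*(-3))/O = (3 + 3)/O = 6/O)
q = -7/4 (q = (6 - 4*5)/8 = (6 - 20)/8 = (⅛)*(-14) = -7/4 ≈ -1.7500)
((-6 + q)*(-1*9 + y(4, P(2))))² = ((-6 - 7/4)*(-1*9 + 6/4))² = (-31*(-9 + 6*(¼))/4)² = (-31*(-9 + 3/2)/4)² = (-31/4*(-15/2))² = (465/8)² = 216225/64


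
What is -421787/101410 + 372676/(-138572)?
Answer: -24060235331/3513146630 ≈ -6.8486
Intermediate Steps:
-421787/101410 + 372676/(-138572) = -421787*1/101410 + 372676*(-1/138572) = -421787/101410 - 93169/34643 = -24060235331/3513146630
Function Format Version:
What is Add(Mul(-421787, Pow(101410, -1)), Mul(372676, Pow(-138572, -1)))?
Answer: Rational(-24060235331, 3513146630) ≈ -6.8486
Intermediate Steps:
Add(Mul(-421787, Pow(101410, -1)), Mul(372676, Pow(-138572, -1))) = Add(Mul(-421787, Rational(1, 101410)), Mul(372676, Rational(-1, 138572))) = Add(Rational(-421787, 101410), Rational(-93169, 34643)) = Rational(-24060235331, 3513146630)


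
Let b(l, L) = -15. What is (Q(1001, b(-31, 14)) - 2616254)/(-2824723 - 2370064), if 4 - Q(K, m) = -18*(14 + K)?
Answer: 2597980/5194787 ≈ 0.50011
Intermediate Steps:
Q(K, m) = 256 + 18*K (Q(K, m) = 4 - (-18)*(14 + K) = 4 - (-252 - 18*K) = 4 + (252 + 18*K) = 256 + 18*K)
(Q(1001, b(-31, 14)) - 2616254)/(-2824723 - 2370064) = ((256 + 18*1001) - 2616254)/(-2824723 - 2370064) = ((256 + 18018) - 2616254)/(-5194787) = (18274 - 2616254)*(-1/5194787) = -2597980*(-1/5194787) = 2597980/5194787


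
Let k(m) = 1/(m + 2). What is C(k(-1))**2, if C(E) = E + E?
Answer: 4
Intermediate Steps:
k(m) = 1/(2 + m)
C(E) = 2*E
C(k(-1))**2 = (2/(2 - 1))**2 = (2/1)**2 = (2*1)**2 = 2**2 = 4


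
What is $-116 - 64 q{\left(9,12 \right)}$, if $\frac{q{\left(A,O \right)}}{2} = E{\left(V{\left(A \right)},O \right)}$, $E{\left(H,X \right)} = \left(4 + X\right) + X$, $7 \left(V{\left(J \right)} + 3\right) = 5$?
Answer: $-3700$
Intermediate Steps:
$V{\left(J \right)} = - \frac{16}{7}$ ($V{\left(J \right)} = -3 + \frac{1}{7} \cdot 5 = -3 + \frac{5}{7} = - \frac{16}{7}$)
$E{\left(H,X \right)} = 4 + 2 X$
$q{\left(A,O \right)} = 8 + 4 O$ ($q{\left(A,O \right)} = 2 \left(4 + 2 O\right) = 8 + 4 O$)
$-116 - 64 q{\left(9,12 \right)} = -116 - 64 \left(8 + 4 \cdot 12\right) = -116 - 64 \left(8 + 48\right) = -116 - 3584 = -3700$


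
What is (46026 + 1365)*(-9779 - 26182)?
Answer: -1704227751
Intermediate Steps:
(46026 + 1365)*(-9779 - 26182) = 47391*(-35961) = -1704227751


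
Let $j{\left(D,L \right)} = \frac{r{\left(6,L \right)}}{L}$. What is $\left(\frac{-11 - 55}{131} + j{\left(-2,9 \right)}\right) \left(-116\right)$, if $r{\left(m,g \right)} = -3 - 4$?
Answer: $\frac{175276}{1179} \approx 148.67$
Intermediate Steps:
$r{\left(m,g \right)} = -7$ ($r{\left(m,g \right)} = -3 - 4 = -7$)
$j{\left(D,L \right)} = - \frac{7}{L}$
$\left(\frac{-11 - 55}{131} + j{\left(-2,9 \right)}\right) \left(-116\right) = \left(\frac{-11 - 55}{131} - \frac{7}{9}\right) \left(-116\right) = \left(\left(-66\right) \frac{1}{131} - \frac{7}{9}\right) \left(-116\right) = \left(- \frac{66}{131} - \frac{7}{9}\right) \left(-116\right) = \left(- \frac{1511}{1179}\right) \left(-116\right) = \frac{175276}{1179}$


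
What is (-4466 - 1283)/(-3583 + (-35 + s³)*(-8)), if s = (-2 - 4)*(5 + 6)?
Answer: -5749/2296665 ≈ -0.0025032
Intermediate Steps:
s = -66 (s = -6*11 = -66)
(-4466 - 1283)/(-3583 + (-35 + s³)*(-8)) = (-4466 - 1283)/(-3583 + (-35 + (-66)³)*(-8)) = -5749/(-3583 + (-35 - 287496)*(-8)) = -5749/(-3583 - 287531*(-8)) = -5749/(-3583 + 2300248) = -5749/2296665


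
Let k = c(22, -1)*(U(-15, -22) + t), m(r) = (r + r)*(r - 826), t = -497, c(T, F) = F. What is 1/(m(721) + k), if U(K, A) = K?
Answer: -1/150898 ≈ -6.6270e-6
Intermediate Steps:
m(r) = 2*r*(-826 + r) (m(r) = (2*r)*(-826 + r) = 2*r*(-826 + r))
k = 512 (k = -(-15 - 497) = -1*(-512) = 512)
1/(m(721) + k) = 1/(2*721*(-826 + 721) + 512) = 1/(2*721*(-105) + 512) = 1/(-151410 + 512) = 1/(-150898) = -1/150898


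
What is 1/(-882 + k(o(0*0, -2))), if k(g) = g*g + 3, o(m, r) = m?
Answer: -1/879 ≈ -0.0011377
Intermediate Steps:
k(g) = 3 + g**2 (k(g) = g**2 + 3 = 3 + g**2)
1/(-882 + k(o(0*0, -2))) = 1/(-882 + (3 + (0*0)**2)) = 1/(-882 + (3 + 0**2)) = 1/(-882 + (3 + 0)) = 1/(-882 + 3) = 1/(-879) = -1/879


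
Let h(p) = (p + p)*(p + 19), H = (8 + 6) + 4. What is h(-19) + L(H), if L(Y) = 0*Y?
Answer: 0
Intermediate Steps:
H = 18 (H = 14 + 4 = 18)
h(p) = 2*p*(19 + p) (h(p) = (2*p)*(19 + p) = 2*p*(19 + p))
L(Y) = 0
h(-19) + L(H) = 2*(-19)*(19 - 19) + 0 = 2*(-19)*0 + 0 = 0 + 0 = 0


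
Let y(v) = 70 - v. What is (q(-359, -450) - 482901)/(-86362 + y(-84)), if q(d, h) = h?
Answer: 161117/28736 ≈ 5.6068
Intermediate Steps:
(q(-359, -450) - 482901)/(-86362 + y(-84)) = (-450 - 482901)/(-86362 + (70 - 1*(-84))) = -483351/(-86362 + (70 + 84)) = -483351/(-86362 + 154) = -483351/(-86208) = -483351*(-1/86208) = 161117/28736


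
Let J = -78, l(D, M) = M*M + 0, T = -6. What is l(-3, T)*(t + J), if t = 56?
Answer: -792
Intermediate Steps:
l(D, M) = M² (l(D, M) = M² + 0 = M²)
l(-3, T)*(t + J) = (-6)²*(56 - 78) = 36*(-22) = -792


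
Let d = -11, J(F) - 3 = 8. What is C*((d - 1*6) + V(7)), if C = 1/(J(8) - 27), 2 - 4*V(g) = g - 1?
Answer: 9/8 ≈ 1.1250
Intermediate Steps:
J(F) = 11 (J(F) = 3 + 8 = 11)
V(g) = ¾ - g/4 (V(g) = ½ - (g - 1)/4 = ½ - (-1 + g)/4 = ½ + (¼ - g/4) = ¾ - g/4)
C = -1/16 (C = 1/(11 - 27) = 1/(-16) = -1/16 ≈ -0.062500)
C*((d - 1*6) + V(7)) = -((-11 - 1*6) + (¾ - ¼*7))/16 = -((-11 - 6) + (¾ - 7/4))/16 = -(-17 - 1)/16 = -1/16*(-18) = 9/8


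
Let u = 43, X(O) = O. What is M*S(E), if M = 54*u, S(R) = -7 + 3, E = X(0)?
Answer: -9288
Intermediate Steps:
E = 0
S(R) = -4
M = 2322 (M = 54*43 = 2322)
M*S(E) = 2322*(-4) = -9288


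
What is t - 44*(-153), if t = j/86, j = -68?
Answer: 289442/43 ≈ 6731.2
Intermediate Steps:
t = -34/43 (t = -68/86 = -68*1/86 = -34/43 ≈ -0.79070)
t - 44*(-153) = -34/43 - 44*(-153) = -34/43 + 6732 = 289442/43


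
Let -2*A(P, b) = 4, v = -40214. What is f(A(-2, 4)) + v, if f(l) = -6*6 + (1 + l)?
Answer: -40251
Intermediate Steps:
A(P, b) = -2 (A(P, b) = -½*4 = -2)
f(l) = -35 + l (f(l) = -36 + (1 + l) = -35 + l)
f(A(-2, 4)) + v = (-35 - 2) - 40214 = -37 - 40214 = -40251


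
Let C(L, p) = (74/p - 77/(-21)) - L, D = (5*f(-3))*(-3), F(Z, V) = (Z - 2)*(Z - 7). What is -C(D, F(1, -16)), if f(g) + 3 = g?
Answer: 74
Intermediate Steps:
f(g) = -3 + g
F(Z, V) = (-7 + Z)*(-2 + Z) (F(Z, V) = (-2 + Z)*(-7 + Z) = (-7 + Z)*(-2 + Z))
D = 90 (D = (5*(-3 - 3))*(-3) = (5*(-6))*(-3) = -30*(-3) = 90)
C(L, p) = 11/3 - L + 74/p (C(L, p) = (74/p - 77*(-1/21)) - L = (74/p + 11/3) - L = (11/3 + 74/p) - L = 11/3 - L + 74/p)
-C(D, F(1, -16)) = -(11/3 - 1*90 + 74/(14 + 1² - 9*1)) = -(11/3 - 90 + 74/(14 + 1 - 9)) = -(11/3 - 90 + 74/6) = -(11/3 - 90 + 74*(⅙)) = -(11/3 - 90 + 37/3) = -1*(-74) = 74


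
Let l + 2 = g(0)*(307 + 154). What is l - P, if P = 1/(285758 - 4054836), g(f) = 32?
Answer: 55593900501/3769078 ≈ 14750.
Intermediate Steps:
P = -1/3769078 (P = 1/(-3769078) = -1/3769078 ≈ -2.6532e-7)
l = 14750 (l = -2 + 32*(307 + 154) = -2 + 32*461 = -2 + 14752 = 14750)
l - P = 14750 - 1*(-1/3769078) = 14750 + 1/3769078 = 55593900501/3769078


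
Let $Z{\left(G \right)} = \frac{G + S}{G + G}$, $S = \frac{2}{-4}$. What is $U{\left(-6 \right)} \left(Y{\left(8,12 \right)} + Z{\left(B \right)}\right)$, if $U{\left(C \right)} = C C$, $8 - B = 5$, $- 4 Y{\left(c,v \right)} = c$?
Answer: $-57$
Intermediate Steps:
$Y{\left(c,v \right)} = - \frac{c}{4}$
$B = 3$ ($B = 8 - 5 = 3$)
$S = - \frac{1}{2}$ ($S = 2 \left(- \frac{1}{4}\right) = - \frac{1}{2} \approx -0.5$)
$U{\left(C \right)} = C^{2}$
$Z{\left(G \right)} = \frac{- \frac{1}{2} + G}{2 G}$ ($Z{\left(G \right)} = \frac{G - \frac{1}{2}}{G + G} = \frac{- \frac{1}{2} + G}{2 G}$)
$U{\left(-6 \right)} \left(Y{\left(8,12 \right)} + Z{\left(B \right)}\right) = \left(-6\right)^{2} \left(\left(- \frac{1}{4}\right) 8 + \frac{-1 + 2 \cdot 3}{4 \cdot 3}\right) = 36 \left(-2 + \frac{1}{4} \cdot \frac{1}{3} \left(-1 + 6\right)\right) = 36 \left(-2 + \frac{1}{4} \cdot \frac{1}{3} \cdot 5\right) = 36 \left(-2 + \frac{5}{12}\right) = 36 \left(- \frac{19}{12}\right) = -57$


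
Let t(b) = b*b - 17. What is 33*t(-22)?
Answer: 15411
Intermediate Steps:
t(b) = -17 + b² (t(b) = b² - 17 = -17 + b²)
33*t(-22) = 33*(-17 + (-22)²) = 33*(-17 + 484) = 33*467 = 15411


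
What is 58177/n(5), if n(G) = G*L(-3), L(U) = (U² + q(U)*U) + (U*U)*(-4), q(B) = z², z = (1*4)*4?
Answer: -58177/3975 ≈ -14.636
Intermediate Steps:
z = 16 (z = 4*4 = 16)
q(B) = 256 (q(B) = 16² = 256)
L(U) = -3*U² + 256*U (L(U) = (U² + 256*U) + (U*U)*(-4) = (U² + 256*U) + U²*(-4) = (U² + 256*U) - 4*U² = -3*U² + 256*U)
n(G) = -795*G (n(G) = G*(-3*(256 - 3*(-3))) = G*(-3*(256 + 9)) = G*(-3*265) = G*(-795) = -795*G)
58177/n(5) = 58177/((-795*5)) = 58177/(-3975) = 58177*(-1/3975) = -58177/3975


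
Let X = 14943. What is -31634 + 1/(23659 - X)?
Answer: -275721943/8716 ≈ -31634.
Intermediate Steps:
-31634 + 1/(23659 - X) = -31634 + 1/(23659 - 1*14943) = -31634 + 1/(23659 - 14943) = -31634 + 1/8716 = -275721943/8716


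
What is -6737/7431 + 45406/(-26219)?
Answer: -514049389/194833389 ≈ -2.6384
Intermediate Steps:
-6737/7431 + 45406/(-26219) = -6737*1/7431 + 45406*(-1/26219) = -6737/7431 - 45406/26219 = -514049389/194833389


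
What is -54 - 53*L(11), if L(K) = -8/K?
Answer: -170/11 ≈ -15.455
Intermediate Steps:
-54 - 53*L(11) = -54 - (-424)/11 = -54 - 53*(-8/11) = -54 + 424/11 = -170/11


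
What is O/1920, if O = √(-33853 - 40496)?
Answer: I*√8261/640 ≈ 0.14202*I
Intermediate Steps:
O = 3*I*√8261 (O = √(-74349) = 3*I*√8261 ≈ 272.67*I)
O/1920 = (3*I*√8261)/1920 = (3*I*√8261)*(1/1920) = I*√8261/640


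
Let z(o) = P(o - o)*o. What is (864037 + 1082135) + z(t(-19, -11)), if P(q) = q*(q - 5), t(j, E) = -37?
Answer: 1946172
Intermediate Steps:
P(q) = q*(-5 + q)
z(o) = 0 (z(o) = ((o - o)*(-5 + (o - o)))*o = (0*(-5 + 0))*o = (0*(-5))*o = 0*o = 0)
(864037 + 1082135) + z(t(-19, -11)) = (864037 + 1082135) + 0 = 1946172 + 0 = 1946172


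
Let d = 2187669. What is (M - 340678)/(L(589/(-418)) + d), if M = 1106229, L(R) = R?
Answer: 16842122/48128687 ≈ 0.34994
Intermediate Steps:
(M - 340678)/(L(589/(-418)) + d) = (1106229 - 340678)/(589/(-418) + 2187669) = 765551/(589*(-1/418) + 2187669) = 765551/(-31/22 + 2187669) = 765551/(48128687/22) = 765551*(22/48128687) = 16842122/48128687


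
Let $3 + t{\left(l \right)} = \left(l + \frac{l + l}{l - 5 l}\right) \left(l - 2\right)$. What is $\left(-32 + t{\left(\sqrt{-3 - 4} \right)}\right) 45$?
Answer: $-1845 - \frac{225 i \sqrt{7}}{2} \approx -1845.0 - 297.65 i$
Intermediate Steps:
$t{\left(l \right)} = -3 + \left(-2 + l\right) \left(- \frac{1}{2} + l\right)$ ($t{\left(l \right)} = -3 + \left(l + \frac{l + l}{l - 5 l}\right) \left(l - 2\right) = -3 + \left(l + \frac{2 l}{\left(-4\right) l}\right) \left(-2 + l\right) = -3 + \left(l + 2 l \left(- \frac{1}{4 l}\right)\right) \left(-2 + l\right) = -3 + \left(l - \frac{1}{2}\right) \left(-2 + l\right) = -3 + \left(- \frac{1}{2} + l\right) \left(-2 + l\right) = -3 + \left(-2 + l\right) \left(- \frac{1}{2} + l\right)$)
$\left(-32 + t{\left(\sqrt{-3 - 4} \right)}\right) 45 = \left(-32 - \left(2 + 7 + \frac{5 \sqrt{-3 - 4}}{2}\right)\right) 45 = \left(-32 - \left(2 + 7 + \frac{5 i \sqrt{7}}{2}\right)\right) 45 = \left(-32 - \left(9 + \frac{5 i \sqrt{7}}{2}\right)\right) 45 = \left(-41 - \frac{5 i \sqrt{7}}{2}\right) 45 = -1845 - \frac{225 i \sqrt{7}}{2}$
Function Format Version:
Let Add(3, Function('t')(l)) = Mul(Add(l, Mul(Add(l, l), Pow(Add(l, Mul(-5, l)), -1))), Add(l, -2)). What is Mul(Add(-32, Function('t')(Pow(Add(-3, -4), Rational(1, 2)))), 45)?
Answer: Add(-1845, Mul(Rational(-225, 2), I, Pow(7, Rational(1, 2)))) ≈ Add(-1845.0, Mul(-297.65, I))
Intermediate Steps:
Function('t')(l) = Add(-3, Mul(Add(-2, l), Add(Rational(-1, 2), l))) (Function('t')(l) = Add(-3, Mul(Add(l, Mul(Add(l, l), Pow(Add(l, Mul(-5, l)), -1))), Add(l, -2))) = Add(-3, Mul(Add(l, Mul(Mul(2, l), Pow(Mul(-4, l), -1))), Add(-2, l))) = Add(-3, Mul(Add(l, Mul(Mul(2, l), Mul(Rational(-1, 4), Pow(l, -1)))), Add(-2, l))) = Add(-3, Mul(Add(l, Rational(-1, 2)), Add(-2, l))) = Add(-3, Mul(Add(Rational(-1, 2), l), Add(-2, l))) = Add(-3, Mul(Add(-2, l), Add(Rational(-1, 2), l))))
Mul(Add(-32, Function('t')(Pow(Add(-3, -4), Rational(1, 2)))), 45) = Mul(Add(-32, Add(-2, Pow(Pow(Add(-3, -4), Rational(1, 2)), 2), Mul(Rational(-5, 2), Pow(Add(-3, -4), Rational(1, 2))))), 45) = Mul(Add(-32, Add(-2, Pow(Pow(-7, Rational(1, 2)), 2), Mul(Rational(-5, 2), Pow(-7, Rational(1, 2))))), 45) = Mul(Add(-32, Add(-2, Pow(Mul(I, Pow(7, Rational(1, 2))), 2), Mul(Rational(-5, 2), Mul(I, Pow(7, Rational(1, 2)))))), 45) = Mul(Add(-32, Add(-2, -7, Mul(Rational(-5, 2), I, Pow(7, Rational(1, 2))))), 45) = Mul(Add(-32, Add(-9, Mul(Rational(-5, 2), I, Pow(7, Rational(1, 2))))), 45) = Mul(Add(-41, Mul(Rational(-5, 2), I, Pow(7, Rational(1, 2)))), 45) = Add(-1845, Mul(Rational(-225, 2), I, Pow(7, Rational(1, 2))))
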